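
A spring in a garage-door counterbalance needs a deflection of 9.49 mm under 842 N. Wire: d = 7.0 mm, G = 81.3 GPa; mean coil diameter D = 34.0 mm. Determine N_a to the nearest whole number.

Required rate k = F/δ = 842/9.49 = 88.725 N/mm
N_a = Gd⁴/(8D³k) = (81.3×10³ × 7.0⁴)/(8 × 34.0³ × 88.725)
    = 1.95201e+08 / 2.7898e+07 = 6.997 → 7 coils

7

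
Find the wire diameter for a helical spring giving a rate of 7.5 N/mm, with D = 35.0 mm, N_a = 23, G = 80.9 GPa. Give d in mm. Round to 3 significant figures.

d = (8D³N_a·k / G)^(1/4) = (8·35.0³·23·7.5 / (80.9×10³))^0.25
  = (731.37)^0.25 = 5.2004 mm

5.20 mm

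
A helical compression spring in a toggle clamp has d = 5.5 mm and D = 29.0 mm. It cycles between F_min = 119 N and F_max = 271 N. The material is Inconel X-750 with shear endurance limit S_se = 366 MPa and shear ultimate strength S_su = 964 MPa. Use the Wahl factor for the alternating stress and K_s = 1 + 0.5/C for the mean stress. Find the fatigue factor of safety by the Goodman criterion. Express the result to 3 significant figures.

4.60

C = D/d = 29.0/5.5 = 5.2727; K_W = (4C−1)/(4C−4)+0.615/C = 1.2922; K_s = 1+0.5/C = 1.0948
F_a = (F_max−F_min)/2 = 76 N; F_m = (F_max+F_min)/2 = 195 N
τ_a = K_W·8F_aD/(πd³) = 1.2922 × 33.734 = 43.59 MPa
τ_m = K_s·8F_mD/(πd³) = 1.0948 × 86.554 = 94.761 MPa
Goodman: 1/n_f = τ_a/S_se + τ_m/S_su = 43.59/366 + 94.761/964 = 0.11910 + 0.09830 = 0.2174
n_f = 1/0.2174 = 4.6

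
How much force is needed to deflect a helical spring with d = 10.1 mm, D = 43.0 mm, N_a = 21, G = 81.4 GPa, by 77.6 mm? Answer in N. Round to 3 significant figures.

k = Gd⁴/(8D³N_a) = (81.4×10³)(10.1⁴)/(8·43.0³·21) = 63.415 N/mm
F = k·δ = 63.415 × 77.6 = 4921 N

4920 N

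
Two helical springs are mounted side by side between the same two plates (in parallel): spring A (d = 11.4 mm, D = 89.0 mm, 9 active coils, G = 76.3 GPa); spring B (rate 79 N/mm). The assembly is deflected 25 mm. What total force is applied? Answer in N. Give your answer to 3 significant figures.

k_A = Gd⁴/(8D³N_a) = (76.3×10³)(11.4⁴)/(8·89.0³·9) = 25.389 N/mm
Parallel: k_eq = 25.389 + 79 = 104.39 N/mm
F = k_eq·δ = 104.39·25 = 2609.7 N

2610 N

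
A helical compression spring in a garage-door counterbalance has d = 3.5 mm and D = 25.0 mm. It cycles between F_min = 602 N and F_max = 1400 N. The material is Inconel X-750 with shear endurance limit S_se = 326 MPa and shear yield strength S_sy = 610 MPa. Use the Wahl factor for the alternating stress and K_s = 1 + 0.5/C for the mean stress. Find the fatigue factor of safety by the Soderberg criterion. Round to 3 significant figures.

0.208

C = D/d = 25.0/3.5 = 7.1429; K_W = (4C−1)/(4C−4)+0.615/C = 1.2082; K_s = 1+0.5/C = 1.0700
F_a = (F_max−F_min)/2 = 399 N; F_m = (F_max+F_min)/2 = 1001 N
τ_a = K_W·8F_aD/(πd³) = 1.2082 × 592.45 = 715.79 MPa
τ_m = K_s·8F_mD/(πd³) = 1.0700 × 1486.3 = 1590.4 MPa
Soderberg: 1/n_f = τ_a/S_se + τ_m/S_sy = 715.79/326 + 1590.4/610 = 2.19567 + 2.60714 = 4.8028
n_f = 1/4.8028 = 0.2082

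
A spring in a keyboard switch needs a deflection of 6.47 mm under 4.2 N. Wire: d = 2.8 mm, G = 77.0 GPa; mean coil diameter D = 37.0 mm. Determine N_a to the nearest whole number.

18

Required rate k = F/δ = 4.2/6.47 = 0.64915 N/mm
N_a = Gd⁴/(8D³k) = (77.0×10³ × 2.8⁴)/(8 × 37.0³ × 0.64915)
    = 4.73285e+06 / 263051 = 17.99 → 18 coils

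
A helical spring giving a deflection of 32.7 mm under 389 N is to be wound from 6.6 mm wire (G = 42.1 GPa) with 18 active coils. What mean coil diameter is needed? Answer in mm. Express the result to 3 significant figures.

Required rate k = F/δ = 389/32.7 = 11.896 N/mm
D = (Gd⁴/(8N_a·k))^(1/3) = (42.1×10³·6.6⁴/(8·18·11.896))^(1/3)
  = (46633)^(1/3) = 35.9941 mm

36.0 mm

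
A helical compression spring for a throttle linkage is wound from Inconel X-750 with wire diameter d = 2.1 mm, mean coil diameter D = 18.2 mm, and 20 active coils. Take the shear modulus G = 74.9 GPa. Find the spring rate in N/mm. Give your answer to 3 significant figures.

1.51 N/mm

k = Gd⁴/(8D³N_a) = (74.9×10³ × 2.1⁴) / (8 × 18.2³ × 20)
  = 1.45666e+06 / 964571 = 1.5102 N/mm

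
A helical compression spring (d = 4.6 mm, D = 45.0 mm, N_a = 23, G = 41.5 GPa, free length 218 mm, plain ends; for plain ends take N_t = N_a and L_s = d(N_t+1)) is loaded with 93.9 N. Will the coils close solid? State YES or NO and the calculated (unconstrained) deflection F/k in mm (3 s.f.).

k = Gd⁴/(8D³N_a) = (41.5×10³)(4.6⁴)/(8·45.0³·23) = 1.1082 N/mm
N_t = 23; L_s = 4.6·24 = 110.4 mm; δ_solid = L₀ − L_s = 218 − 110.4 = 107.6 mm
δ = F/k = 93.9/1.1082 = 84.731 mm
δ < δ_solid → spring does not go solid

NO, δ = 84.7 mm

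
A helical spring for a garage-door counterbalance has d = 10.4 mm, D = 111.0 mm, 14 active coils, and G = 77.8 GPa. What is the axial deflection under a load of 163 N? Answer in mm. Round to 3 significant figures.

27.4 mm

k = Gd⁴/(8D³N_a) = (77.8×10³)(10.4⁴)/(8·111.0³·14) = 5.9419 N/mm
δ = F/k = 163 / 5.9419 = 27.432 mm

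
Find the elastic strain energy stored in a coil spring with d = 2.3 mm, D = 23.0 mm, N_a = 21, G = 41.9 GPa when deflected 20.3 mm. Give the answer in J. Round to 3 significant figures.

k = Gd⁴/(8D³N_a) = (41.9×10³)(2.3⁴)/(8·23.0³·21) = 0.57363 N/mm
U = ½kδ² = 0.5 × 0.57363 × 20.3² = 118.19 N·mm = 0.11819 J

0.118 J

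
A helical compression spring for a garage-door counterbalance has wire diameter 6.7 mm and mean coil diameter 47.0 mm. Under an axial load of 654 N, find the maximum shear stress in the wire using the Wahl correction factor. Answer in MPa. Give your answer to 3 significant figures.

Spring index C = D/d = 47.0/6.7 = 7.0149
K_W = (4C−1)/(4C−4) + 0.615/C = 27.060/24.060 + 0.0877 = 1.2124
τ₀ = 8FD/(πd³) = 8·654·47.0/(π·6.7³) = 245904/944.87 = 260.25 MPa
τ_max = K·τ₀ = 1.2124 × 260.25 = 315.52 MPa

316 MPa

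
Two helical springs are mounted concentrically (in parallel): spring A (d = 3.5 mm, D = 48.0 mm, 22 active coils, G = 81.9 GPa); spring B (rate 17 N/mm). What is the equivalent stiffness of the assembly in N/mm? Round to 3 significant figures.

17.6 N/mm

k_A = Gd⁴/(8D³N_a) = (81.9×10³)(3.5⁴)/(8·48.0³·22) = 0.63142 N/mm
Parallel: k_eq = 0.63142 + 17 = 17.631 N/mm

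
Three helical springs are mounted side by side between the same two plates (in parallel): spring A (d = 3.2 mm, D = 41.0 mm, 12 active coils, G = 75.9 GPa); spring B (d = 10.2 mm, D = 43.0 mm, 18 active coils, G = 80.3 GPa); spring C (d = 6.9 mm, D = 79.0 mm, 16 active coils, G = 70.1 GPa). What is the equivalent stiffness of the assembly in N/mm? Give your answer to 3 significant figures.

79.6 N/mm

k_A = Gd⁴/(8D³N_a) = (75.9×10³)(3.2⁴)/(8·41.0³·12) = 1.2029 N/mm
k_B = Gd⁴/(8D³N_a) = (80.3×10³)(10.2⁴)/(8·43.0³·18) = 75.919 N/mm
k_C = Gd⁴/(8D³N_a) = (70.1×10³)(6.9⁴)/(8·79.0³·16) = 2.5178 N/mm
Parallel: k_eq = 1.2029 + 75.919 + 2.5178 = 79.639 N/mm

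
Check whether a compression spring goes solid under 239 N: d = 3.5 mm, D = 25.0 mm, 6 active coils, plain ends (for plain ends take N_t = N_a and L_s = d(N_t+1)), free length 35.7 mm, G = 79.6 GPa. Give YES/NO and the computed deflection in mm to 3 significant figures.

YES, δ = 15.0 mm

k = Gd⁴/(8D³N_a) = (79.6×10³)(3.5⁴)/(8·25.0³·6) = 15.927 N/mm
N_t = 6; L_s = 3.5·7 = 24.5 mm; δ_solid = L₀ − L_s = 35.7 − 24.5 = 11.2 mm
δ = F/k = 239/15.927 = 15.006 mm
δ ≥ δ_solid → spring goes solid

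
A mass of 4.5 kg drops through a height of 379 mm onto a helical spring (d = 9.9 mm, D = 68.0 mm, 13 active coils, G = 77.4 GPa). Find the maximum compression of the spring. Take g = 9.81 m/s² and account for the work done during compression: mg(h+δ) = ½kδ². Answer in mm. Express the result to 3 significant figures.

k = Gd⁴/(8D³N_a) = (77.4×10³)(9.9⁴)/(8·68.0³·13) = 22.736 N/mm
W = mg = 4.5 × 9.81 = 44.145 N
½kδ² − Wδ − Wh = 0 → δ = (W + √(W² + 2kWh))/k
δ = (44.145 + √(1948.8 + 760803))/22.736 = (44.145 + 873.36)/22.736 = 40.354 mm

40.4 mm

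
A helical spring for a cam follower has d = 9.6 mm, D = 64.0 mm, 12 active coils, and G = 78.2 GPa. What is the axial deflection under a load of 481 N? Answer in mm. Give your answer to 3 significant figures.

18.2 mm

k = Gd⁴/(8D³N_a) = (78.2×10³)(9.6⁴)/(8·64.0³·12) = 26.392 N/mm
δ = F/k = 481 / 26.392 = 18.225 mm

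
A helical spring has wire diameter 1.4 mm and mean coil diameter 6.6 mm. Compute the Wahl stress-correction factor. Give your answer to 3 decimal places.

1.332

C = D/d = 6.6/1.4 = 4.7143
K_W = (4C−1)/(4C−4) + 0.615/C = 17.857/14.857 + 0.1305 = 1.3324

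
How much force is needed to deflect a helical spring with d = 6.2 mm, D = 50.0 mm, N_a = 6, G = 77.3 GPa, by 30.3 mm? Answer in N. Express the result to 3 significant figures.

k = Gd⁴/(8D³N_a) = (77.3×10³)(6.2⁴)/(8·50.0³·6) = 19.037 N/mm
F = k·δ = 19.037 × 30.3 = 576.82 N

577 N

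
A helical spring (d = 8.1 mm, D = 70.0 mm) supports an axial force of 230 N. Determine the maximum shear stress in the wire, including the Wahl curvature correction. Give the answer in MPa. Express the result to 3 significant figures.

90.2 MPa

Spring index C = D/d = 70.0/8.1 = 8.6420
K_W = (4C−1)/(4C−4) + 0.615/C = 33.568/30.568 + 0.0712 = 1.1693
τ₀ = 8FD/(πd³) = 8·230·70.0/(π·8.1³) = 128800/1669.6 = 77.146 MPa
τ_max = K·τ₀ = 1.1693 × 77.146 = 90.207 MPa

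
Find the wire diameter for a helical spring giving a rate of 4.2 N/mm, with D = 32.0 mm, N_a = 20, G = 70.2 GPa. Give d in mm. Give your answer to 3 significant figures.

4.21 mm

d = (8D³N_a·k / G)^(1/4) = (8·32.0³·20·4.2 / (70.2×10³))^0.25
  = (313.68)^0.25 = 4.2084 mm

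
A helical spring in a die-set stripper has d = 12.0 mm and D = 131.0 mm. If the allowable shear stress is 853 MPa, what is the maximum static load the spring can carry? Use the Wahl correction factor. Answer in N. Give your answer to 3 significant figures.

C = D/d = 131.0/12.0 = 10.9167
K_W = (4C−1)/(4C−4) + 0.615/C = 42.667/39.667 + 0.0563 = 1.1320
τ_max = K·8FD/(πd³) → F_max = τ_allow·πd³/(8DK)
F_max = 853·π·12.0³/(8·131.0·1.1320) = 4.6307e+06/1186.3 = 3903.4 N

3900 N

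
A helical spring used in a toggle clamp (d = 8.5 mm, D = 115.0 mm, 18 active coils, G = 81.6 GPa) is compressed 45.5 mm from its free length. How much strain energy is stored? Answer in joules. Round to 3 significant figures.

k = Gd⁴/(8D³N_a) = (81.6×10³)(8.5⁴)/(8·115.0³·18) = 1.945 N/mm
U = ½kδ² = 0.5 × 1.945 × 45.5² = 2013.3 N·mm = 2.0133 J

2.01 J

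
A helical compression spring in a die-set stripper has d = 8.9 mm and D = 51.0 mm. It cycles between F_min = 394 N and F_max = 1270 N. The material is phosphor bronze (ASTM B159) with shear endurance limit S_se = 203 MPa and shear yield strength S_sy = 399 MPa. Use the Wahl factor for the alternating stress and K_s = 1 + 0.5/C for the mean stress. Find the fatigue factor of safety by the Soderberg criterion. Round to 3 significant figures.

C = D/d = 51.0/8.9 = 5.7303; K_W = (4C−1)/(4C−4)+0.615/C = 1.2659; K_s = 1+0.5/C = 1.0873
F_a = (F_max−F_min)/2 = 438 N; F_m = (F_max+F_min)/2 = 832 N
τ_a = K_W·8F_aD/(πd³) = 1.2659 × 80.689 = 102.14 MPa
τ_m = K_s·8F_mD/(πd³) = 1.0873 × 153.27 = 166.65 MPa
Soderberg: 1/n_f = τ_a/S_se + τ_m/S_sy = 102.14/203 + 166.65/399 = 0.50316 + 0.41766 = 0.92082
n_f = 1/0.92082 = 1.086

1.09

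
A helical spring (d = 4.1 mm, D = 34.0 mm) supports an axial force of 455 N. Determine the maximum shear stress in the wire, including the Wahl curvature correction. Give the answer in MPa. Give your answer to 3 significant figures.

Spring index C = D/d = 34.0/4.1 = 8.2927
K_W = (4C−1)/(4C−4) + 0.615/C = 32.171/29.171 + 0.0742 = 1.1770
τ₀ = 8FD/(πd³) = 8·455·34.0/(π·4.1³) = 123760/216.52 = 571.58 MPa
τ_max = K·τ₀ = 1.1770 × 571.58 = 672.76 MPa

673 MPa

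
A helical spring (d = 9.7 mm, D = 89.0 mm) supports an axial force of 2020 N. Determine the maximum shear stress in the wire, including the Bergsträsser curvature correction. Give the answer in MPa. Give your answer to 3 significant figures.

Spring index C = D/d = 89.0/9.7 = 9.1753
K_B = (4C+2)/(4C−3) = 38.701/33.701 = 1.1484
τ₀ = 8FD/(πd³) = 8·2020·89.0/(π·9.7³) = 1.43824e+06/2867.2 = 501.61 MPa
τ_max = K·τ₀ = 1.1484 × 501.61 = 576.03 MPa

576 MPa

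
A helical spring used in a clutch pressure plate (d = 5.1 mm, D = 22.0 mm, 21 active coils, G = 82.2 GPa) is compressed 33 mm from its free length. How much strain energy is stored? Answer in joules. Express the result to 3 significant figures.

k = Gd⁴/(8D³N_a) = (82.2×10³)(5.1⁴)/(8·22.0³·21) = 31.087 N/mm
U = ½kδ² = 0.5 × 31.087 × 33² = 16927 N·mm = 16.927 J

16.9 J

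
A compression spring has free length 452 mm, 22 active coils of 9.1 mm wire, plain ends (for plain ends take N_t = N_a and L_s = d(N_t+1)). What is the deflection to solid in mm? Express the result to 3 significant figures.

N_t = 22; L_s = 9.1·23 = 209.3 mm
δ_solid = L₀ − L_s = 452 − 209.3 = 242.7 mm

243 mm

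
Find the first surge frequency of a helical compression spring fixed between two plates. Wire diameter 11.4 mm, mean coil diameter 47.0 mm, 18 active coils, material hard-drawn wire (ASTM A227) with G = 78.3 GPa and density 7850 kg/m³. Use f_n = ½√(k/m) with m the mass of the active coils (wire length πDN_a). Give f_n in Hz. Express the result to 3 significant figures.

k = Gd⁴/(8D³N_a) = (78.3×10³)(11.4⁴)/(8·47.0³·18) = 88.456 N/mm = 88456 N/m
Wire length L = πDN_a = π·47.0·18 = 2657.8 mm
m = ρ·(πd²/4)·L = 7850 × 102.07×10⁻⁶ m² × 2.6578 m = 2.1296 kg
f_n = ½√(k/m) = 0.5·√(88456/2.1296) = 0.5·√(41537) = 101.9 Hz

102 Hz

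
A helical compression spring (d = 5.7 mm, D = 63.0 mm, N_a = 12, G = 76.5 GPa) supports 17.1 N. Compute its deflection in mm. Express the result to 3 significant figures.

k = Gd⁴/(8D³N_a) = (76.5×10³)(5.7⁴)/(8·63.0³·12) = 3.3641 N/mm
δ = F/k = 17.1 / 3.3641 = 5.0831 mm

5.08 mm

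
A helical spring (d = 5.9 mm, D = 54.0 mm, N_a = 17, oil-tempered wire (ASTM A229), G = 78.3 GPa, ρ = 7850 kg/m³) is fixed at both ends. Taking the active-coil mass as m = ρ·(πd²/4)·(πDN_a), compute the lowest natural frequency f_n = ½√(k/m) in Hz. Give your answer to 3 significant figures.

k = Gd⁴/(8D³N_a) = (78.3×10³)(5.9⁴)/(8·54.0³·17) = 4.4305 N/mm = 4430.5 N/m
Wire length L = πDN_a = π·54.0·17 = 2884 mm
m = ρ·(πd²/4)·L = 7850 × 27.34×10⁻⁶ m² × 2.884 m = 0.61895 kg
f_n = ½√(k/m) = 0.5·√(4430.5/0.61895) = 0.5·√(7158) = 42.303 Hz

42.3 Hz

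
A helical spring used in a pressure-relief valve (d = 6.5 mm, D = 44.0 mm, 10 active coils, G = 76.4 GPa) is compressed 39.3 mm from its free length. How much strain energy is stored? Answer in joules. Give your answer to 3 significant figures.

k = Gd⁴/(8D³N_a) = (76.4×10³)(6.5⁴)/(8·44.0³·10) = 20.012 N/mm
U = ½kδ² = 0.5 × 20.012 × 39.3² = 15454 N·mm = 15.454 J

15.5 J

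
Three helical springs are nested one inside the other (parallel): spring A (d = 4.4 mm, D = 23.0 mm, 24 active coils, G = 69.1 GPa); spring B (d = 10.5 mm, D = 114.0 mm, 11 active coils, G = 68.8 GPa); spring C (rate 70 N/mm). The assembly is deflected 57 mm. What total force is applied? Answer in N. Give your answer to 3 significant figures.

4990 N

k_A = Gd⁴/(8D³N_a) = (69.1×10³)(4.4⁴)/(8·23.0³·24) = 11.087 N/mm
k_B = Gd⁴/(8D³N_a) = (68.8×10³)(10.5⁴)/(8·114.0³·11) = 6.4143 N/mm
Parallel: k_eq = 11.087 + 6.4143 + 70 = 87.501 N/mm
F = k_eq·δ = 87.501·57 = 4987.6 N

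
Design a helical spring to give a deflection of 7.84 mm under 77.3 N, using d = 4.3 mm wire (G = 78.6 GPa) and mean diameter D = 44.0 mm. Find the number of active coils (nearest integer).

Required rate k = F/δ = 77.3/7.84 = 9.8597 N/mm
N_a = Gd⁴/(8D³k) = (78.6×10³ × 4.3⁴)/(8 × 44.0³ × 9.8597)
    = 2.68718e+07 / 6.71911e+06 = 3.999 → 4 coils

4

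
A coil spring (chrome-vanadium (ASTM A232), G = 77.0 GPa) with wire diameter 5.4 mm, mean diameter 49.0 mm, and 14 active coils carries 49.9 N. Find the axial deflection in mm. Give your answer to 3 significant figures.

k = Gd⁴/(8D³N_a) = (77.0×10³)(5.4⁴)/(8·49.0³·14) = 4.9689 N/mm
δ = F/k = 49.9 / 4.9689 = 10.042 mm

10.0 mm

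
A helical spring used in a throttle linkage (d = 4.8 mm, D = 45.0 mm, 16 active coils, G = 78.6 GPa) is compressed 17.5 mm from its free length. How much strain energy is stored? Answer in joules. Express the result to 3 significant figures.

0.548 J

k = Gd⁴/(8D³N_a) = (78.6×10³)(4.8⁴)/(8·45.0³·16) = 3.5772 N/mm
U = ½kδ² = 0.5 × 3.5772 × 17.5² = 547.75 N·mm = 0.54775 J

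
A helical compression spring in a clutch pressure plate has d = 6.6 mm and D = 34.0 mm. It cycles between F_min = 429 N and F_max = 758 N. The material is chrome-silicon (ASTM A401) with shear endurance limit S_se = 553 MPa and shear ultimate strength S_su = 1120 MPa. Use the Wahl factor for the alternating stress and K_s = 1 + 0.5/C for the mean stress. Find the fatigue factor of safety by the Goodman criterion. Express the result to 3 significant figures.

3.43

C = D/d = 34.0/6.6 = 5.1515; K_W = (4C−1)/(4C−4)+0.615/C = 1.3000; K_s = 1+0.5/C = 1.0971
F_a = (F_max−F_min)/2 = 164.5 N; F_m = (F_max+F_min)/2 = 593.5 N
τ_a = K_W·8F_aD/(πd³) = 1.3000 × 49.54 = 64.404 MPa
τ_m = K_s·8F_mD/(πd³) = 1.0971 × 178.73 = 196.08 MPa
Goodman: 1/n_f = τ_a/S_se + τ_m/S_su = 64.404/553 + 196.08/1120 = 0.11646 + 0.17507 = 0.29154
n_f = 1/0.29154 = 3.43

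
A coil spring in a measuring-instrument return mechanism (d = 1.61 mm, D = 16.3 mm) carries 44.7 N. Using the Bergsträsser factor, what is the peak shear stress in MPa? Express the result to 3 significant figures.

Spring index C = D/d = 16.3/1.61 = 10.1242
K_B = (4C+2)/(4C−3) = 42.497/37.497 = 1.1333
τ₀ = 8FD/(πd³) = 8·44.7·16.3/(π·1.61³) = 5828.88/13.111 = 444.59 MPa
τ_max = K·τ₀ = 1.1333 × 444.59 = 503.87 MPa

504 MPa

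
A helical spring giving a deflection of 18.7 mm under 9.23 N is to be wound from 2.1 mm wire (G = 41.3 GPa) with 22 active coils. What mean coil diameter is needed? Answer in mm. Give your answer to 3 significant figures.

Required rate k = F/δ = 9.23/18.7 = 0.49358 N/mm
D = (Gd⁴/(8N_a·k))^(1/3) = (41.3×10³·2.1⁴/(8·22·0.49358))^(1/3)
  = (9246.01)^(1/3) = 20.9887 mm

21.0 mm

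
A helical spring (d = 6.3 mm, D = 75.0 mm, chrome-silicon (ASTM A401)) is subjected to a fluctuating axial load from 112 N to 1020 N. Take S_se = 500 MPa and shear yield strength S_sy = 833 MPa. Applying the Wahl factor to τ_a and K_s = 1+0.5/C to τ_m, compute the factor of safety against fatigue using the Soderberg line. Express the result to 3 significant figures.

0.759

C = D/d = 75.0/6.3 = 11.9048; K_W = (4C−1)/(4C−4)+0.615/C = 1.1204; K_s = 1+0.5/C = 1.0420
F_a = (F_max−F_min)/2 = 454 N; F_m = (F_max+F_min)/2 = 566 N
τ_a = K_W·8F_aD/(πd³) = 1.1204 × 346.77 = 388.53 MPa
τ_m = K_s·8F_mD/(πd³) = 1.0420 × 432.31 = 450.47 MPa
Soderberg: 1/n_f = τ_a/S_se + τ_m/S_sy = 388.53/500 + 450.47/833 = 0.77706 + 0.54078 = 1.3178
n_f = 1/1.3178 = 0.7588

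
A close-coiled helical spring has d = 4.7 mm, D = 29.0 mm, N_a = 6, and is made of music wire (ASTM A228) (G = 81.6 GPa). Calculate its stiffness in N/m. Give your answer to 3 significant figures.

k = Gd⁴/(8D³N_a) = (81.6×10³ × 4.7⁴) / (8 × 29.0³ × 6)
  = 3.98182e+07 / 1.17067e+06 = 34.013 N/mm = 34013 N/m

34000 N/m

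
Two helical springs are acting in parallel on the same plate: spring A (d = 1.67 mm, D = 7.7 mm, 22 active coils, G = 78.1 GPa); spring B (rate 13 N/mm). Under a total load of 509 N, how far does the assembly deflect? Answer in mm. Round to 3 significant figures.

24.8 mm

k_A = Gd⁴/(8D³N_a) = (78.1×10³)(1.67⁴)/(8·7.7³·22) = 7.5602 N/mm
Parallel: k_eq = 7.5602 + 13 = 20.56 N/mm
δ = F/k_eq = 509/20.56 = 24.757 mm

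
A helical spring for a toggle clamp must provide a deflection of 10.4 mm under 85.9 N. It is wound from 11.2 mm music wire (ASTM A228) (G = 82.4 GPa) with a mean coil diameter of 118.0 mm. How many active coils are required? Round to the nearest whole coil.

Required rate k = F/δ = 85.9/10.4 = 8.2596 N/mm
N_a = Gd⁴/(8D³k) = (82.4×10³ × 11.2⁴)/(8 × 118.0³ × 8.2596)
    = 1.29658e+09 / 1.08566e+08 = 11.94 → 12 coils

12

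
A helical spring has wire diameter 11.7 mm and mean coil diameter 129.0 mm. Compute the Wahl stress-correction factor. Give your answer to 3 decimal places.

C = D/d = 129.0/11.7 = 11.0256
K_W = (4C−1)/(4C−4) + 0.615/C = 43.103/40.103 + 0.0558 = 1.1306

1.131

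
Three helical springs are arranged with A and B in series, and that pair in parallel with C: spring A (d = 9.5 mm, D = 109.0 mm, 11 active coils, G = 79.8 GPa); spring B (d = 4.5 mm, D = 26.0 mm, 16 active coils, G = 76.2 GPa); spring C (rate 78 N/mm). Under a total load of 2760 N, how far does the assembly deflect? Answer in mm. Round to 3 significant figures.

k_A = Gd⁴/(8D³N_a) = (79.8×10³)(9.5⁴)/(8·109.0³·11) = 5.7034 N/mm
k_B = Gd⁴/(8D³N_a) = (76.2×10³)(4.5⁴)/(8·26.0³·16) = 13.889 N/mm
Springs A,B series: k_AB = 1/(1/5.7034+1/13.889) = 4.0431 N/mm; parallel with C: k_eq = 4.0431+78 = 82.043 N/mm
δ = F/k_eq = 2760/82.043 = 33.641 mm

33.6 mm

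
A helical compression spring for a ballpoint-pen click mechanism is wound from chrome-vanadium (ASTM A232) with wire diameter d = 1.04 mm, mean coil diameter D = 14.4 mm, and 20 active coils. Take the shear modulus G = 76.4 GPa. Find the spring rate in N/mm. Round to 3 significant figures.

0.187 N/mm

k = Gd⁴/(8D³N_a) = (76.4×10³ × 1.04⁴) / (8 × 14.4³ × 20)
  = 89377.2 / 477757 = 0.18708 N/mm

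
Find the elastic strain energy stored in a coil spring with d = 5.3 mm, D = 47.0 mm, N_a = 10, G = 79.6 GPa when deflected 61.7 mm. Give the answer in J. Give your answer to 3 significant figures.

14.4 J

k = Gd⁴/(8D³N_a) = (79.6×10³)(5.3⁴)/(8·47.0³·10) = 7.5619 N/mm
U = ½kδ² = 0.5 × 7.5619 × 61.7² = 14394 N·mm = 14.394 J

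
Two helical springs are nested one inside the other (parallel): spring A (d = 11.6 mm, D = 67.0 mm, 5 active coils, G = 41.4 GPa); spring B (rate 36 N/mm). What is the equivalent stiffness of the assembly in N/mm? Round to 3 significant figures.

98.3 N/mm

k_A = Gd⁴/(8D³N_a) = (41.4×10³)(11.6⁴)/(8·67.0³·5) = 62.309 N/mm
Parallel: k_eq = 62.309 + 36 = 98.309 N/mm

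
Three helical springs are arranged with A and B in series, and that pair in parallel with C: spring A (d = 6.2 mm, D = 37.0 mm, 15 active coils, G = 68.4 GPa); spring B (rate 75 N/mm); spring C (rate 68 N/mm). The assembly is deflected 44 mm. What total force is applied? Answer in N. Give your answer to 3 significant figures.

3590 N

k_A = Gd⁴/(8D³N_a) = (68.4×10³)(6.2⁴)/(8·37.0³·15) = 16.628 N/mm
Springs A,B series: k_AB = 1/(1/16.628+1/75) = 13.61 N/mm; parallel with C: k_eq = 13.61+68 = 81.61 N/mm
F = k_eq·δ = 81.61·44 = 3590.9 N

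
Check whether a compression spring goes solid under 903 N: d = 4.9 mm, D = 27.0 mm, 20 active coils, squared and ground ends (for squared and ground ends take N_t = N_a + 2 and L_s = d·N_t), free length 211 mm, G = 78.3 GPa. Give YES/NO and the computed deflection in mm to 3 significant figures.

k = Gd⁴/(8D³N_a) = (78.3×10³)(4.9⁴)/(8·27.0³·20) = 14.333 N/mm
N_t = 22; L_s = 4.9·22 = 107.8 mm; δ_solid = L₀ − L_s = 211 − 107.8 = 103.2 mm
δ = F/k = 903/14.333 = 63.002 mm
δ < δ_solid → spring does not go solid

NO, δ = 63.0 mm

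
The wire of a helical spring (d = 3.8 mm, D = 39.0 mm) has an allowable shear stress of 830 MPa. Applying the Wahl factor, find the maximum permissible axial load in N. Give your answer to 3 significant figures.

402 N

C = D/d = 39.0/3.8 = 10.2632
K_W = (4C−1)/(4C−4) + 0.615/C = 40.053/37.053 + 0.0599 = 1.1409
τ_max = K·8FD/(πd³) → F_max = τ_allow·πd³/(8DK)
F_max = 830·π·3.8³/(8·39.0·1.1409) = 1.4308e+05/355.96 = 401.96 N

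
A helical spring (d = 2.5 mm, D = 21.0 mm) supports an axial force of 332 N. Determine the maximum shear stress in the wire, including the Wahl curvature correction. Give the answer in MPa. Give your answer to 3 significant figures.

1330 MPa

Spring index C = D/d = 21.0/2.5 = 8.4000
K_W = (4C−1)/(4C−4) + 0.615/C = 32.600/29.600 + 0.0732 = 1.1746
τ₀ = 8FD/(πd³) = 8·332·21.0/(π·2.5³) = 55776/49.087 = 1136.3 MPa
τ_max = K·τ₀ = 1.1746 × 1136.3 = 1334.6 MPa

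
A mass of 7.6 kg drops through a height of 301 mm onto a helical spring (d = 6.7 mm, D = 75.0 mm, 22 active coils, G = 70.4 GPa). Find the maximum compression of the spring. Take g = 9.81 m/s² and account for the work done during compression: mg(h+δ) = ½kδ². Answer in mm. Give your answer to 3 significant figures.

k = Gd⁴/(8D³N_a) = (70.4×10³)(6.7⁴)/(8·75.0³·22) = 1.9106 N/mm
W = mg = 7.6 × 9.81 = 74.556 N
½kδ² − Wδ − Wh = 0 → δ = (W + √(W² + 2kWh))/k
δ = (74.556 + √(5558.6 + 85754))/1.9106 = (74.556 + 302.18)/1.9106 = 197.18 mm

197 mm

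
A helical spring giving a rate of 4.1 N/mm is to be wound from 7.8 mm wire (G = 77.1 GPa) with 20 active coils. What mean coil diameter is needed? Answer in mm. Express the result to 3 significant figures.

75.8 mm

D = (Gd⁴/(8N_a·k))^(1/3) = (77.1×10³·7.8⁴/(8·20·4.1))^(1/3)
  = (435040)^(1/3) = 75.7722 mm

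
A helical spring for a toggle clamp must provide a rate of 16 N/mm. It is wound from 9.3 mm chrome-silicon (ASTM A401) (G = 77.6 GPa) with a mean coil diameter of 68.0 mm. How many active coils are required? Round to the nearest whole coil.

14

N_a = Gd⁴/(8D³k) = (77.6×10³ × 9.3⁴)/(8 × 68.0³ × 16)
    = 5.80488e+08 / 4.02473e+07 = 14.42 → 14 coils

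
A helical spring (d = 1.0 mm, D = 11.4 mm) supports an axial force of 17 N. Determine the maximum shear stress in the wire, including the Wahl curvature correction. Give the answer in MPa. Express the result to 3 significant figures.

Spring index C = D/d = 11.4/1.0 = 11.4000
K_W = (4C−1)/(4C−4) + 0.615/C = 44.600/41.600 + 0.0539 = 1.1261
τ₀ = 8FD/(πd³) = 8·17·11.4/(π·1.0³) = 1550.4/3.1416 = 493.51 MPa
τ_max = K·τ₀ = 1.1261 × 493.51 = 555.72 MPa

556 MPa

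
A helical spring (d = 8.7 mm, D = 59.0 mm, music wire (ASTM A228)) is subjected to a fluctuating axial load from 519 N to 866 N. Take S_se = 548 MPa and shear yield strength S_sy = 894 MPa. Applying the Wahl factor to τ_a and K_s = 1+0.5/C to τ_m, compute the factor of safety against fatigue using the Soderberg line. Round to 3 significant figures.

C = D/d = 59.0/8.7 = 6.7816; K_W = (4C−1)/(4C−4)+0.615/C = 1.2204; K_s = 1+0.5/C = 1.0737
F_a = (F_max−F_min)/2 = 173.5 N; F_m = (F_max+F_min)/2 = 692.5 N
τ_a = K_W·8F_aD/(πd³) = 1.2204 × 39.585 = 48.31 MPa
τ_m = K_s·8F_mD/(πd³) = 1.0737 × 158 = 169.65 MPa
Soderberg: 1/n_f = τ_a/S_se + τ_m/S_sy = 48.31/548 + 169.65/894 = 0.08816 + 0.18976 = 0.27792
n_f = 1/0.27792 = 3.598

3.60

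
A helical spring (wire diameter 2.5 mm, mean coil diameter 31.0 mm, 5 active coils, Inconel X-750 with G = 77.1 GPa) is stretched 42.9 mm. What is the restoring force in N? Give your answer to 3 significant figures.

k = Gd⁴/(8D³N_a) = (77.1×10³)(2.5⁴)/(8·31.0³·5) = 2.5274 N/mm
F = k·δ = 2.5274 × 42.9 = 108.42 N

108 N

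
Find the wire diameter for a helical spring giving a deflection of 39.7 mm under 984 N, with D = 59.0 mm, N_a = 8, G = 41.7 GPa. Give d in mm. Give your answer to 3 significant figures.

9.40 mm

Required rate k = F/δ = 984/39.7 = 24.786 N/mm
d = (8D³N_a·k / G)^(1/4) = (8·59.0³·8·24.786 / (41.7×10³))^0.25
  = (7812.8)^0.25 = 9.4016 mm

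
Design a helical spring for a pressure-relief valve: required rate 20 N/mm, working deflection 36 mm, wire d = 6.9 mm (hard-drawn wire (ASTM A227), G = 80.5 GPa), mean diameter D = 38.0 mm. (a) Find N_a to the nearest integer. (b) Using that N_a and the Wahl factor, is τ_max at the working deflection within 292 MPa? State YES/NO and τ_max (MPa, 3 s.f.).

N_a = Gd⁴/(8D³k) = (80.5×10³)(6.9⁴)/(8·38.0³·20) = 20.78 → N_a = 21
Actual rate k = Gd⁴/(8D³·21) = 19.794 N/mm
Working load F = kδ = 19.794·36 = 712.58 N
C = 38.0/6.9 = 5.5072; K_W = (4C−1)/(4C−4)+0.615/C = 1.2781
τ_max = K_W·8FD/(πd³) = 1.2781·209.9 = 268.27 MPa
τ_max ≤ 292 MPa → acceptable

(a) 21 coils; (b) YES, τ_max = 268 MPa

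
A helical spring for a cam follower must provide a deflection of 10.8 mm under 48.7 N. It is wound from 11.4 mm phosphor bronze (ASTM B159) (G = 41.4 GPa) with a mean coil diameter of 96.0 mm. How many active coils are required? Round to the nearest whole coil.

Required rate k = F/δ = 48.7/10.8 = 4.5093 N/mm
N_a = Gd⁴/(8D³k) = (41.4×10³ × 11.4⁴)/(8 × 96.0³ × 4.5093)
    = 6.9923e+08 / 3.1916e+07 = 21.91 → 22 coils

22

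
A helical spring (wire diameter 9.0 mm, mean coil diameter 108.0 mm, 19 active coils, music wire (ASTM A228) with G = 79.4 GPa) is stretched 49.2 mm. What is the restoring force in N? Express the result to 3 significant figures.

134 N

k = Gd⁴/(8D³N_a) = (79.4×10³)(9.0⁴)/(8·108.0³·19) = 2.7207 N/mm
F = k·δ = 2.7207 × 49.2 = 133.86 N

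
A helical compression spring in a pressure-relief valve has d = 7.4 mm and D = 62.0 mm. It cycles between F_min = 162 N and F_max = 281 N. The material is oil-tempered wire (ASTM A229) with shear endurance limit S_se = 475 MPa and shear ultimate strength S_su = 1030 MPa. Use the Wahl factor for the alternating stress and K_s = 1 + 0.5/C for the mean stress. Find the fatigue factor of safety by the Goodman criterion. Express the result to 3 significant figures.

C = D/d = 62.0/7.4 = 8.3784; K_W = (4C−1)/(4C−4)+0.615/C = 1.1751; K_s = 1+0.5/C = 1.0597
F_a = (F_max−F_min)/2 = 59.5 N; F_m = (F_max+F_min)/2 = 221.5 N
τ_a = K_W·8F_aD/(πd³) = 1.1751 × 23.182 = 27.24 MPa
τ_m = K_s·8F_mD/(πd³) = 1.0597 × 86.3 = 91.45 MPa
Goodman: 1/n_f = τ_a/S_se + τ_m/S_su = 27.24/475 + 91.45/1030 = 0.05735 + 0.08879 = 0.14613
n_f = 1/0.14613 = 6.843

6.84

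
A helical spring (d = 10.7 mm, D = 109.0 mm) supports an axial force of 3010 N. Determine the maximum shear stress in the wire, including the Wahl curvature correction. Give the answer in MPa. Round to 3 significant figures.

Spring index C = D/d = 109.0/10.7 = 10.1869
K_W = (4C−1)/(4C−4) + 0.615/C = 39.748/36.748 + 0.0604 = 1.1420
τ₀ = 8FD/(πd³) = 8·3010·109.0/(π·10.7³) = 2.62472e+06/3848.6 = 682 MPa
τ_max = K·τ₀ = 1.1420 × 682 = 778.85 MPa

779 MPa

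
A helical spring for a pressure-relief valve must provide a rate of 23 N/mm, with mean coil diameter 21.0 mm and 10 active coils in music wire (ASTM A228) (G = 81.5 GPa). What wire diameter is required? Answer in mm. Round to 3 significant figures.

d = (8D³N_a·k / G)^(1/4) = (8·21.0³·10·23 / (81.5×10³))^0.25
  = (209.08)^0.25 = 3.8026 mm

3.80 mm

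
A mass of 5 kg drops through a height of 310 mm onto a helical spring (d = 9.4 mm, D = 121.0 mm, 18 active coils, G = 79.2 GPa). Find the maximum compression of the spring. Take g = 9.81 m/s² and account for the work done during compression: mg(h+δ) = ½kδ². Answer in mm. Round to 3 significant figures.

134 mm

k = Gd⁴/(8D³N_a) = (79.2×10³)(9.4⁴)/(8·121.0³·18) = 2.4239 N/mm
W = mg = 5 × 9.81 = 49.05 N
½kδ² − Wδ − Wh = 0 → δ = (W + √(W² + 2kWh))/k
δ = (49.05 + √(2405.9 + 73713.8))/2.4239 = (49.05 + 275.9)/2.4239 = 134.06 mm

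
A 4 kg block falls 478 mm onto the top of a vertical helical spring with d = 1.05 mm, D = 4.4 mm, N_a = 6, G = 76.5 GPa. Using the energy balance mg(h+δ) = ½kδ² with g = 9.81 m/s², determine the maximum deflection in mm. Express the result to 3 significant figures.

k = Gd⁴/(8D³N_a) = (76.5×10³)(1.05⁴)/(8·4.4³·6) = 22.742 N/mm
W = mg = 4 × 9.81 = 39.24 N
½kδ² − Wδ − Wh = 0 → δ = (W + √(W² + 2kWh))/k
δ = (39.24 + √(1539.8 + 853112))/22.742 = (39.24 + 924.47)/22.742 = 42.377 mm

42.4 mm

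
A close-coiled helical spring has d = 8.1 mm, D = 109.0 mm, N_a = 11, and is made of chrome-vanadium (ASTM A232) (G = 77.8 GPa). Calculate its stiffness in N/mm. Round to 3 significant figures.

k = Gd⁴/(8D³N_a) = (77.8×10³ × 8.1⁴) / (8 × 109.0³ × 11)
  = 3.34903e+08 / 1.13963e+08 = 2.9387 N/mm

2.94 N/mm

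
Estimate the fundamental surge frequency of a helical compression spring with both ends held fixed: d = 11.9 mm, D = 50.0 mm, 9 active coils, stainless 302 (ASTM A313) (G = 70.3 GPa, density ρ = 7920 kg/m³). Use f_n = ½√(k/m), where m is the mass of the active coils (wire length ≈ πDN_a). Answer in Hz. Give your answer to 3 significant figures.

k = Gd⁴/(8D³N_a) = (70.3×10³)(11.9⁴)/(8·50.0³·9) = 156.64 N/mm = 1.5664e+05 N/m
Wire length L = πDN_a = π·50.0·9 = 1413.7 mm
m = ρ·(πd²/4)·L = 7920 × 111.22×10⁻⁶ m² × 1.4137 m = 1.2453 kg
f_n = ½√(k/m) = 0.5·√(1.5664e+05/1.2453) = 0.5·√(1.2579e+05) = 177.33 Hz

177 Hz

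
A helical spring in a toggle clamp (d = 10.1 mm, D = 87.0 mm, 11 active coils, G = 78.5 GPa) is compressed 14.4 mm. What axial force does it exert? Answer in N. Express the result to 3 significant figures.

k = Gd⁴/(8D³N_a) = (78.5×10³)(10.1⁴)/(8·87.0³·11) = 14.097 N/mm
F = k·δ = 14.097 × 14.4 = 202.99 N

203 N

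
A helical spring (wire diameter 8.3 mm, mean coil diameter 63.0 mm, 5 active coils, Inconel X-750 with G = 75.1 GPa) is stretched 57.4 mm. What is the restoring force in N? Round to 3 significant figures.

k = Gd⁴/(8D³N_a) = (75.1×10³)(8.3⁴)/(8·63.0³·5) = 35.634 N/mm
F = k·δ = 35.634 × 57.4 = 2045.4 N

2050 N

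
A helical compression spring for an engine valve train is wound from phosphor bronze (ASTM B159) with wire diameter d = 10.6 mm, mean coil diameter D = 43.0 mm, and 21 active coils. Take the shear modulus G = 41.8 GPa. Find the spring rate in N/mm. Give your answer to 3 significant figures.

k = Gd⁴/(8D³N_a) = (41.8×10³ × 10.6⁴) / (8 × 43.0³ × 21)
  = 5.27715e+08 / 1.33572e+07 = 39.508 N/mm

39.5 N/mm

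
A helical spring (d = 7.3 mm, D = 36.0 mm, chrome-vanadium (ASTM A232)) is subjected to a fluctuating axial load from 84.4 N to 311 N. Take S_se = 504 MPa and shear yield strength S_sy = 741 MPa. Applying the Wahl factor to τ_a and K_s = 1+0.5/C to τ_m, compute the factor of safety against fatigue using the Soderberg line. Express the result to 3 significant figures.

C = D/d = 36.0/7.3 = 4.9315; K_W = (4C−1)/(4C−4)+0.615/C = 1.3155; K_s = 1+0.5/C = 1.1014
F_a = (F_max−F_min)/2 = 113.3 N; F_m = (F_max+F_min)/2 = 197.7 N
τ_a = K_W·8F_aD/(πd³) = 1.3155 × 26.7 = 35.123 MPa
τ_m = K_s·8F_mD/(πd³) = 1.1014 × 46.589 = 51.312 MPa
Soderberg: 1/n_f = τ_a/S_se + τ_m/S_sy = 35.123/504 + 51.312/741 = 0.06969 + 0.06925 = 0.13894
n_f = 1/0.13894 = 7.198

7.20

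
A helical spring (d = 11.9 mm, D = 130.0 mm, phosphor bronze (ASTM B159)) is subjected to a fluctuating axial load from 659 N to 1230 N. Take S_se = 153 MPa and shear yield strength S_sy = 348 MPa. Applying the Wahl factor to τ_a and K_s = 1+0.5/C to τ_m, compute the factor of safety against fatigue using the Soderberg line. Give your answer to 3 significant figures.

1.03

C = D/d = 130.0/11.9 = 10.9244; K_W = (4C−1)/(4C−4)+0.615/C = 1.1319; K_s = 1+0.5/C = 1.0458
F_a = (F_max−F_min)/2 = 285.5 N; F_m = (F_max+F_min)/2 = 944.5 N
τ_a = K_W·8F_aD/(πd³) = 1.1319 × 56.085 = 63.481 MPa
τ_m = K_s·8F_mD/(πd³) = 1.0458 × 185.54 = 194.04 MPa
Soderberg: 1/n_f = τ_a/S_se + τ_m/S_sy = 63.481/153 + 194.04/348 = 0.41491 + 0.55757 = 0.97248
n_f = 1/0.97248 = 1.028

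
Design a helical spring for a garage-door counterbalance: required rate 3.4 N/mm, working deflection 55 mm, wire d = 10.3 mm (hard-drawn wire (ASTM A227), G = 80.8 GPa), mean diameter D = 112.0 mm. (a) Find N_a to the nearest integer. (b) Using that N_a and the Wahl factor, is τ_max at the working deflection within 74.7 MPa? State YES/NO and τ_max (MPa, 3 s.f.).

(a) 24 coils; (b) YES, τ_max = 54.8 MPa

N_a = Gd⁴/(8D³k) = (80.8×10³)(10.3⁴)/(8·112.0³·3.4) = 23.8 → N_a = 24
Actual rate k = Gd⁴/(8D³·24) = 3.3714 N/mm
Working load F = kδ = 3.3714·55 = 185.42 N
C = 112.0/10.3 = 10.8738; K_W = (4C−1)/(4C−4)+0.615/C = 1.1325
τ_max = K_W·8FD/(πd³) = 1.1325·48.397 = 54.81 MPa
τ_max ≤ 74.7 MPa → acceptable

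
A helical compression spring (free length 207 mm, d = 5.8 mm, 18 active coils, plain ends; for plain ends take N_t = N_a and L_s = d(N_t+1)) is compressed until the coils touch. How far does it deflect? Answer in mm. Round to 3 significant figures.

N_t = 18; L_s = 5.8·19 = 110.2 mm
δ_solid = L₀ − L_s = 207 − 110.2 = 96.8 mm

96.8 mm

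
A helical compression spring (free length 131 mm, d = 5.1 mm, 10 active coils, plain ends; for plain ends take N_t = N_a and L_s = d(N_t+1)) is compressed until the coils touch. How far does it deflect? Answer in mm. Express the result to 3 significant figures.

N_t = 10; L_s = 5.1·11 = 56.1 mm
δ_solid = L₀ − L_s = 131 − 56.1 = 74.9 mm

74.9 mm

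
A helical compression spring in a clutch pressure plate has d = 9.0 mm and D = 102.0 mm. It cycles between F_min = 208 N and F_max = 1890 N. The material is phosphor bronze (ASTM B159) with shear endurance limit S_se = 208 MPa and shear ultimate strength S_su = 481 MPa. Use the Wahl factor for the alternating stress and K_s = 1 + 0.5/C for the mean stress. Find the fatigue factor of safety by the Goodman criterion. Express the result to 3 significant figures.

C = D/d = 102.0/9.0 = 11.3333; K_W = (4C−1)/(4C−4)+0.615/C = 1.1268; K_s = 1+0.5/C = 1.0441
F_a = (F_max−F_min)/2 = 841 N; F_m = (F_max+F_min)/2 = 1049 N
τ_a = K_W·8F_aD/(πd³) = 1.1268 × 299.65 = 337.65 MPa
τ_m = K_s·8F_mD/(πd³) = 1.0441 × 373.76 = 390.25 MPa
Goodman: 1/n_f = τ_a/S_se + τ_m/S_su = 337.65/208 + 390.25/481 = 1.62334 + 0.81132 = 2.4347
n_f = 1/2.4347 = 0.4107

0.411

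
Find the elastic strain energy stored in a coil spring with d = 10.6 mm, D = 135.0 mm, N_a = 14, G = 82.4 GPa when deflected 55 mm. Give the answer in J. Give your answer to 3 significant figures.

k = Gd⁴/(8D³N_a) = (82.4×10³)(10.6⁴)/(8·135.0³·14) = 3.7751 N/mm
U = ½kδ² = 0.5 × 3.7751 × 55² = 5709.9 N·mm = 5.7099 J

5.71 J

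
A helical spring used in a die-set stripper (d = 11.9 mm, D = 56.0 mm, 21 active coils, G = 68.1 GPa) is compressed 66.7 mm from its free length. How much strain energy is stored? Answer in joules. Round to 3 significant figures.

103 J

k = Gd⁴/(8D³N_a) = (68.1×10³)(11.9⁴)/(8·56.0³·21) = 46.287 N/mm
U = ½kδ² = 0.5 × 46.287 × 66.7² = 1.0296e+05 N·mm = 102.96 J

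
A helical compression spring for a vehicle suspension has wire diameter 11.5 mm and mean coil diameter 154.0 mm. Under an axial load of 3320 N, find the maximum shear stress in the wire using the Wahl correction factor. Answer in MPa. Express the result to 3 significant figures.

Spring index C = D/d = 154.0/11.5 = 13.3913
K_W = (4C−1)/(4C−4) + 0.615/C = 52.565/49.565 + 0.0459 = 1.1065
τ₀ = 8FD/(πd³) = 8·3320·154.0/(π·11.5³) = 4.09024e+06/4778 = 856.06 MPa
τ_max = K·τ₀ = 1.1065 × 856.06 = 947.19 MPa

947 MPa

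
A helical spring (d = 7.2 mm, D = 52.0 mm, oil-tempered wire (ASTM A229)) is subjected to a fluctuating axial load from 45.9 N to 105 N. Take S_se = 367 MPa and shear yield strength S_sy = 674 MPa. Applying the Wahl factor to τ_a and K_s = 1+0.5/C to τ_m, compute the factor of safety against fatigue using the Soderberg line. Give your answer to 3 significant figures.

C = D/d = 52.0/7.2 = 7.2222; K_W = (4C−1)/(4C−4)+0.615/C = 1.2057; K_s = 1+0.5/C = 1.0692
F_a = (F_max−F_min)/2 = 29.55 N; F_m = (F_max+F_min)/2 = 75.45 N
τ_a = K_W·8F_aD/(πd³) = 1.2057 × 10.483 = 12.64 MPa
τ_m = K_s·8F_mD/(πd³) = 1.0692 × 26.767 = 28.62 MPa
Soderberg: 1/n_f = τ_a/S_se + τ_m/S_sy = 12.64/367 + 28.62/674 = 0.03444 + 0.04246 = 0.076904
n_f = 1/0.076904 = 13

13.0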